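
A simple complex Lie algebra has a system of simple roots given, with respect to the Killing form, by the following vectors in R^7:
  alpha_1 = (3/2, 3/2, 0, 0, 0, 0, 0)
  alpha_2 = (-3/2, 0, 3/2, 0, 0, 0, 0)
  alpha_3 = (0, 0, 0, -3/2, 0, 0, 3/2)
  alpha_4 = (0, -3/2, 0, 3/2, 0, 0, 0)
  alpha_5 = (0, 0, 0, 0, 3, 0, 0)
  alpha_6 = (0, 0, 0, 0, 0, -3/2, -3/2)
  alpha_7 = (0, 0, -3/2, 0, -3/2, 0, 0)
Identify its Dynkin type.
Compute the Cartan integers a_ij = 2(alpha_i, alpha_j)/(alpha_j, alpha_j); the resulting 7x7 Cartan matrix is
[[2, -1, 0, -1, 0, 0, 0], [-1, 2, 0, 0, 0, 0, -1], [0, 0, 2, -1, 0, -1, 0], [-1, 0, -1, 2, 0, 0, 0], [0, 0, 0, 0, 2, 0, -2], [0, 0, -1, 0, 0, 2, 0], [0, -1, 0, 0, -1, 0, 2]].
The roots have two lengths (squared-length ratio 2:1); the short ones are alpha_{1,2,3,4,6,7}. The associated Dynkin diagram is a chain of 7 nodes with a double edge at one end; the terminal node there is the unique long simple root (C_7), so the type is C_7 (the algebra sp(14)).

C_7 (sp(14))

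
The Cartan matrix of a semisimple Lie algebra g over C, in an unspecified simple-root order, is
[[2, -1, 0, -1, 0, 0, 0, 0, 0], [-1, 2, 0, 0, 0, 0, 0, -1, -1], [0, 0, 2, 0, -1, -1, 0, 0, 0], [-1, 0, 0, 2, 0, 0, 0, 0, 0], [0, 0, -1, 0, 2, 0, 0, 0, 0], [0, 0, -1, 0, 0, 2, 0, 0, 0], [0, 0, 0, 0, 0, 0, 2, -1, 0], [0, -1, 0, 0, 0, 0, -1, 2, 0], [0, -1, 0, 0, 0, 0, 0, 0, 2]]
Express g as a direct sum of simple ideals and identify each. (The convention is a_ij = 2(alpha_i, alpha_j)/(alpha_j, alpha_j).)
The diagram associated to this matrix has two connected components: the simple roots {alpha_3, alpha_5, alpha_6} form a chain of 3 nodes with single edges (A_3), and {alpha_1, alpha_2, alpha_4, alpha_7, alpha_8, alpha_9} form a chain of 5 nodes with one extra node attached to the third node from one end (E_6). A semisimple Lie algebra decomposes uniquely as the direct sum of simple ideals, one per connected component of its Dynkin diagram, so g ≅ A_3 ⊕ E_6 (dimension 15 + 78 = 93).

A_3 (sl(4)) ⊕ E_6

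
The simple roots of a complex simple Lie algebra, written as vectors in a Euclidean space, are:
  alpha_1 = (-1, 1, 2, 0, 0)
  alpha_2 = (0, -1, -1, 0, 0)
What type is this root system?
G_2

Compute the Cartan integers a_ij = 2(alpha_i, alpha_j)/(alpha_j, alpha_j); the resulting 2x2 Cartan matrix is
[[2, -3], [-1, 2]].
The roots have two lengths (squared-length ratio 3:1); the short ones are alpha_{2}. The associated Dynkin diagram is two nodes joined by a triple edge (G_2), so the type is G_2.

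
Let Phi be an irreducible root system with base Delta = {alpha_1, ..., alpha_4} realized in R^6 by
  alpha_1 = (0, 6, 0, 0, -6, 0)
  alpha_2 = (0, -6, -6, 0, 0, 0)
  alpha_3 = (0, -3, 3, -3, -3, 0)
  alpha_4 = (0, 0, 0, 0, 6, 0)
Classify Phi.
Compute the Cartan integers a_ij = 2(alpha_i, alpha_j)/(alpha_j, alpha_j); the resulting 4x4 Cartan matrix is
[[2, -1, 0, -2], [-1, 2, 0, 0], [0, 0, 2, -1], [-1, 0, -1, 2]].
The roots have two lengths (squared-length ratio 2:1); the short ones are alpha_{3,4}. The associated Dynkin diagram is a chain of 4 nodes with a double edge between the middle two (F_4), so the type is F_4.

F4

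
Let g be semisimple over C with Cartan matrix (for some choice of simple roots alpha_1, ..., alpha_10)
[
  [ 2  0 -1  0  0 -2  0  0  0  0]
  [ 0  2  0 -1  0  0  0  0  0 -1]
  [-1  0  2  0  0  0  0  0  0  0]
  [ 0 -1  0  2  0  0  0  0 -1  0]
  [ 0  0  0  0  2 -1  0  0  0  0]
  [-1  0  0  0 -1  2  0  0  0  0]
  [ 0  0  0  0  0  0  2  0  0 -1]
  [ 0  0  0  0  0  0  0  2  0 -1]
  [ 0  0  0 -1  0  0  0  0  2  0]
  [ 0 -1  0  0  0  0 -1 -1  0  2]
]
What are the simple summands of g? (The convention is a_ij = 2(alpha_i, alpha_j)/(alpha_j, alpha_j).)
The diagram associated to this matrix has two connected components: the simple roots {alpha_2, alpha_4, alpha_7, alpha_8, alpha_9, alpha_10} form a chain of 4 nodes with a fork of two nodes at one end (D_6), and {alpha_1, alpha_3, alpha_5, alpha_6} form a chain of 4 nodes with a double edge between the middle two (F_4). A semisimple Lie algebra decomposes uniquely as the direct sum of simple ideals, one per connected component of its Dynkin diagram, so g ≅ D_6 ⊕ F_4 (dimension 66 + 52 = 118).

type D_6 + type F_4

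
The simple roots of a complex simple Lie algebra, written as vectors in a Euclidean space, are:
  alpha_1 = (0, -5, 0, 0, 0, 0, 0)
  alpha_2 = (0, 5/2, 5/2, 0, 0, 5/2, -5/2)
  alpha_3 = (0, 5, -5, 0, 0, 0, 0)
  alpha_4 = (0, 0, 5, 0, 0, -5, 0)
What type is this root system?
F4

Compute the Cartan integers a_ij = 2(alpha_i, alpha_j)/(alpha_j, alpha_j); the resulting 4x4 Cartan matrix is
[[2, -1, -1, 0], [-1, 2, 0, 0], [-2, 0, 2, -1], [0, 0, -1, 2]].
The roots have two lengths (squared-length ratio 2:1); the short ones are alpha_{1,2}. The associated Dynkin diagram is a chain of 4 nodes with a double edge between the middle two (F_4), so the type is F_4.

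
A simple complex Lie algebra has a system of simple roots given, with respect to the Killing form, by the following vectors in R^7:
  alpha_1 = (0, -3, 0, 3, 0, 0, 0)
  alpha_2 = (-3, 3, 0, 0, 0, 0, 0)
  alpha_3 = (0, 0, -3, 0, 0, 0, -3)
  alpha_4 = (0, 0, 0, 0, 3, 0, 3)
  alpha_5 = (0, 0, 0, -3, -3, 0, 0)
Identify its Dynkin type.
Compute the Cartan integers a_ij = 2(alpha_i, alpha_j)/(alpha_j, alpha_j); the resulting 5x5 Cartan matrix is
[[2, -1, 0, 0, -1], [-1, 2, 0, 0, 0], [0, 0, 2, -1, 0], [0, 0, -1, 2, -1], [-1, 0, 0, -1, 2]].
All simple roots have the same length, so the diagram is simply laced. The associated Dynkin diagram is a chain of 5 nodes with single edges (A_5), so the type is A_5 (the algebra sl(6)).

type A_5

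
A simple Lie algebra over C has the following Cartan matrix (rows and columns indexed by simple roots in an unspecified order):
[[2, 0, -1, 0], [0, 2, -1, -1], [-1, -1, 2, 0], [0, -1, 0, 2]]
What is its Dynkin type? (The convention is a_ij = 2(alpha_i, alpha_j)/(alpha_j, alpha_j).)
The matrix has rank 4 with 2's on the diagonal. Reading the off-diagonal entries as Dynkin edges (a single edge where a_ij = a_ji = -1; a double or triple edge where a_ij * a_ji = 2 or 3), the diagram is a chain of 4 nodes with single edges (A_4). One simple-root ordering that puts it in standard form is (alpha_4, alpha_2, alpha_3, alpha_1). So the algebra is type A_4, i.e. sl(5).

A_4 (sl(5))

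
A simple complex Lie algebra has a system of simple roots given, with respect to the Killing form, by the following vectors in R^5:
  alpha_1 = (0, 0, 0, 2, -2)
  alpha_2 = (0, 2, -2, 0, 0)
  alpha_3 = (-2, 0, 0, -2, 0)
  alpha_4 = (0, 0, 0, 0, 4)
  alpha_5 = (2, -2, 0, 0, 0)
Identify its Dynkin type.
C_5

Compute the Cartan integers a_ij = 2(alpha_i, alpha_j)/(alpha_j, alpha_j); the resulting 5x5 Cartan matrix is
[[2, 0, -1, -1, 0], [0, 2, 0, 0, -1], [-1, 0, 2, 0, -1], [-2, 0, 0, 2, 0], [0, -1, -1, 0, 2]].
The roots have two lengths (squared-length ratio 2:1); the short ones are alpha_{1,2,3,5}. The associated Dynkin diagram is a chain of 5 nodes with a double edge at one end; the terminal node there is the unique long simple root (C_5), so the type is C_5 (the algebra sp(10)).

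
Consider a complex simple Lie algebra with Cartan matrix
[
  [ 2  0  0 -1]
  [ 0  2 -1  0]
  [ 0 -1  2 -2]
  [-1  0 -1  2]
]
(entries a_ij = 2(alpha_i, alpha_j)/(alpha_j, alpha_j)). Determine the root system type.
F_4

The matrix has rank 4 with 2's on the diagonal. Reading the off-diagonal entries as Dynkin edges (a single edge where a_ij = a_ji = -1; a double or triple edge where a_ij * a_ji = 2 or 3), the diagram is a chain of 4 nodes with a double edge between the middle two (F_4). One simple-root ordering that puts it in standard form is (alpha_2, alpha_3, alpha_4, alpha_1). So the algebra is type F_4.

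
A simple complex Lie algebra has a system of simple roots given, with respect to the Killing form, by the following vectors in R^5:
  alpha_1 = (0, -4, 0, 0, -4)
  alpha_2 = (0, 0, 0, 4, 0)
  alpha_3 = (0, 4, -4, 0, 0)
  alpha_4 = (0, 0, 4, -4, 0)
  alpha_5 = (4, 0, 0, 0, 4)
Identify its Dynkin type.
Compute the Cartan integers a_ij = 2(alpha_i, alpha_j)/(alpha_j, alpha_j); the resulting 5x5 Cartan matrix is
[[2, 0, -1, 0, -1], [0, 2, 0, -1, 0], [-1, 0, 2, -1, 0], [0, -2, -1, 2, 0], [-1, 0, 0, 0, 2]].
The roots have two lengths (squared-length ratio 2:1); the short ones are alpha_{2}. The associated Dynkin diagram is a chain of 5 nodes with a double edge at one end; the terminal node there is the unique short simple root (B_5), so the type is B_5 (the algebra so(11)).

B_5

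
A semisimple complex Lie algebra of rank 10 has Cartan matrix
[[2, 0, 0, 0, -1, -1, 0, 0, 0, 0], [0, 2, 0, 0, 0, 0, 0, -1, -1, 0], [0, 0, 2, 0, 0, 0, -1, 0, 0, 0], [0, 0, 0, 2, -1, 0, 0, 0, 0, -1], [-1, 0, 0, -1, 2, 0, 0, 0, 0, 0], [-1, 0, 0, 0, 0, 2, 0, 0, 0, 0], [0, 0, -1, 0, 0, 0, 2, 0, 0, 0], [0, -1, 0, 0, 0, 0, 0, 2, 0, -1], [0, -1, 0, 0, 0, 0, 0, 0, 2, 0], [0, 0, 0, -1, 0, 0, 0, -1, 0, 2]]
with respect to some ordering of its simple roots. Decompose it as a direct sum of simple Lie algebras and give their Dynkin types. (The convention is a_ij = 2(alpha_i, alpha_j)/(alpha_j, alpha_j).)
The diagram associated to this matrix has two connected components: the simple roots {alpha_3, alpha_7} form a chain of 2 nodes with single edges (A_2), and {alpha_1, alpha_2, alpha_4, alpha_5, alpha_6, alpha_8, alpha_9, alpha_10} form a chain of 8 nodes with single edges (A_8). A semisimple Lie algebra decomposes uniquely as the direct sum of simple ideals, one per connected component of its Dynkin diagram, so g ≅ A_2 ⊕ A_8 (dimension 8 + 80 = 88).

A_2 + A_8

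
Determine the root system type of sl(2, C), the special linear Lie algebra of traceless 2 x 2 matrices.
A_1 (sl(2))

This is sl(2), which has dimension 2^2 - 1 = 3 and rank 2 - 1 = 1 (a Cartan subalgebra is the diagonal traceless matrices). In the classification of classical Lie algebras, the special linear algebra sl(n+1) has type A_n; here n = 1, so the Dynkin diagram is a chain of 1 nodes with single edges (A_1). Hence the type is A_1.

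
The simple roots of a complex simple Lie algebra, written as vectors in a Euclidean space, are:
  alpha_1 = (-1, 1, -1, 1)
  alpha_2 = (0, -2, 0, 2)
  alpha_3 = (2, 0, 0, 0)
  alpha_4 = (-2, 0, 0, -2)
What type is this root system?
F4

Compute the Cartan integers a_ij = 2(alpha_i, alpha_j)/(alpha_j, alpha_j); the resulting 4x4 Cartan matrix is
[[2, 0, -1, 0], [0, 2, 0, -1], [-1, 0, 2, -1], [0, -1, -2, 2]].
The roots have two lengths (squared-length ratio 2:1); the short ones are alpha_{1,3}. The associated Dynkin diagram is a chain of 4 nodes with a double edge between the middle two (F_4), so the type is F_4.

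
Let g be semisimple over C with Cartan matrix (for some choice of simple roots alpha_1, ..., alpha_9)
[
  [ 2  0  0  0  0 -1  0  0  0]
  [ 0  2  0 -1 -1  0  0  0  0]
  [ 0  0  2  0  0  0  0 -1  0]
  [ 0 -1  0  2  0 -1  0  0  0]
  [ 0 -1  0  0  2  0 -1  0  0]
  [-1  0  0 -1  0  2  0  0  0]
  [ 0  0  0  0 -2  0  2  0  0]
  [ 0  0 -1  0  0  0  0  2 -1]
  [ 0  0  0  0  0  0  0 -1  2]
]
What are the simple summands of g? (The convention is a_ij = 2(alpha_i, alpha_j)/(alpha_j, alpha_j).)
The diagram associated to this matrix has two connected components: the simple roots {alpha_3, alpha_8, alpha_9} form a chain of 3 nodes with single edges (A_3), and {alpha_1, alpha_2, alpha_4, alpha_5, alpha_6, alpha_7} form a chain of 6 nodes with a double edge at one end; the terminal node there is the unique long simple root (C_6). A semisimple Lie algebra decomposes uniquely as the direct sum of simple ideals, one per connected component of its Dynkin diagram, so g ≅ A_3 ⊕ C_6 (dimension 15 + 78 = 93).

A_3 (sl(4)) ⊕ C_6 (sp(12))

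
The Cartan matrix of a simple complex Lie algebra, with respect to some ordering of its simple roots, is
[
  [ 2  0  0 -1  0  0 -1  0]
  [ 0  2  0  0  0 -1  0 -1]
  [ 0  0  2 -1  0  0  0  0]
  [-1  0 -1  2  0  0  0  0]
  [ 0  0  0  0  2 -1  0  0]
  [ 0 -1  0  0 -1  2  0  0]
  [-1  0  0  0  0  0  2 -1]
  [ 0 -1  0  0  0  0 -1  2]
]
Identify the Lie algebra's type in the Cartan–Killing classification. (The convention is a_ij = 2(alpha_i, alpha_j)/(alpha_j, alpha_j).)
The matrix has rank 8 with 2's on the diagonal. Reading the off-diagonal entries as Dynkin edges (a single edge where a_ij = a_ji = -1; a double or triple edge where a_ij * a_ji = 2 or 3), the diagram is a chain of 8 nodes with single edges (A_8). One simple-root ordering that puts it in standard form is (alpha_5, alpha_6, alpha_2, alpha_8, alpha_7, alpha_1, alpha_4, alpha_3). So the algebra is type A_8, i.e. sl(9).

A8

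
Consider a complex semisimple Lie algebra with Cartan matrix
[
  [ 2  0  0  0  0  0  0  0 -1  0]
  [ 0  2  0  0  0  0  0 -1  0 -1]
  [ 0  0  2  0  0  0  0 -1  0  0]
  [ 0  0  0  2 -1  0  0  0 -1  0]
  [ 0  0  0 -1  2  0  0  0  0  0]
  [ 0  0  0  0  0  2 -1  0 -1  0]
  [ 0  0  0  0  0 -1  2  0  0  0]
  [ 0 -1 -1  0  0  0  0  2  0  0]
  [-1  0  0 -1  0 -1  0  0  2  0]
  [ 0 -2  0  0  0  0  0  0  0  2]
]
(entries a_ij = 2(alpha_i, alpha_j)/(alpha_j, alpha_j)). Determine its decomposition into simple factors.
The diagram associated to this matrix has two connected components: the simple roots {alpha_2, alpha_3, alpha_8, alpha_10} form a chain of 4 nodes with a double edge at one end; the terminal node there is the unique long simple root (C_4), and {alpha_1, alpha_4, alpha_5, alpha_6, alpha_7, alpha_9} form a chain of 5 nodes with one extra node attached to the third node from one end (E_6). A semisimple Lie algebra decomposes uniquely as the direct sum of simple ideals, one per connected component of its Dynkin diagram, so g ≅ C_4 ⊕ E_6 (dimension 36 + 78 = 114).

C_4 (sp(8)) + E_6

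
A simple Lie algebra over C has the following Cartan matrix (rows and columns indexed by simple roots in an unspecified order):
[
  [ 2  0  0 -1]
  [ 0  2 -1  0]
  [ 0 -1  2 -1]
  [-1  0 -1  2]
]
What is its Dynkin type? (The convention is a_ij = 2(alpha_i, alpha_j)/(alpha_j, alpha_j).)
A4

The matrix has rank 4 with 2's on the diagonal. Reading the off-diagonal entries as Dynkin edges (a single edge where a_ij = a_ji = -1; a double or triple edge where a_ij * a_ji = 2 or 3), the diagram is a chain of 4 nodes with single edges (A_4). One simple-root ordering that puts it in standard form is (alpha_2, alpha_3, alpha_4, alpha_1). So the algebra is type A_4, i.e. sl(5).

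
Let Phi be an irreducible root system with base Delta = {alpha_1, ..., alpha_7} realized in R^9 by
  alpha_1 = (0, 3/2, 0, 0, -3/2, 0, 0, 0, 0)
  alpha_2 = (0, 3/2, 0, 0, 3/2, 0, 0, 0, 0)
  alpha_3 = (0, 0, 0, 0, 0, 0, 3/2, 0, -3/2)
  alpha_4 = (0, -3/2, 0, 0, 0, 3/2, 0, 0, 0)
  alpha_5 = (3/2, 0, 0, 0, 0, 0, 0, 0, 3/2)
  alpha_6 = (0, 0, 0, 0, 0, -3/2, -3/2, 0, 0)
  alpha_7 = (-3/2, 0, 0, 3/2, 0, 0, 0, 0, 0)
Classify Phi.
Compute the Cartan integers a_ij = 2(alpha_i, alpha_j)/(alpha_j, alpha_j); the resulting 7x7 Cartan matrix is
[[2, 0, 0, -1, 0, 0, 0], [0, 2, 0, -1, 0, 0, 0], [0, 0, 2, 0, -1, -1, 0], [-1, -1, 0, 2, 0, -1, 0], [0, 0, -1, 0, 2, 0, -1], [0, 0, -1, -1, 0, 2, 0], [0, 0, 0, 0, -1, 0, 2]].
All simple roots have the same length, so the diagram is simply laced. The associated Dynkin diagram is a chain of 5 nodes with a fork of two nodes at one end (D_7), so the type is D_7 (the algebra so(14)).

D_7 (so(14))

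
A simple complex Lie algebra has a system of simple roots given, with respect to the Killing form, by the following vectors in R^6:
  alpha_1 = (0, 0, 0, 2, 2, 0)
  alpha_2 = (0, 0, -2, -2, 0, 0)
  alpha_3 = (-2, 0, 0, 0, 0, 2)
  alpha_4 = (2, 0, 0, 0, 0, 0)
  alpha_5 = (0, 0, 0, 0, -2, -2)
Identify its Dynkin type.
Compute the Cartan integers a_ij = 2(alpha_i, alpha_j)/(alpha_j, alpha_j); the resulting 5x5 Cartan matrix is
[[2, -1, 0, 0, -1], [-1, 2, 0, 0, 0], [0, 0, 2, -2, -1], [0, 0, -1, 2, 0], [-1, 0, -1, 0, 2]].
The roots have two lengths (squared-length ratio 2:1); the short ones are alpha_{4}. The associated Dynkin diagram is a chain of 5 nodes with a double edge at one end; the terminal node there is the unique short simple root (B_5), so the type is B_5 (the algebra so(11)).

type B_5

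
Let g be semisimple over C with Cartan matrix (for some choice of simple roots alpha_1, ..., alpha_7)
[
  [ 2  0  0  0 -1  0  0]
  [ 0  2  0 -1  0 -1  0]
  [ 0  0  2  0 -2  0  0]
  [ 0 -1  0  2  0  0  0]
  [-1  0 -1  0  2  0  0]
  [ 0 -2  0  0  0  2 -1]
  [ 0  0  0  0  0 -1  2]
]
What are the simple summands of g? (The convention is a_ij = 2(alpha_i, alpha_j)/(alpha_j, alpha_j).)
type C_3 ⊕ type F_4

The diagram associated to this matrix has two connected components: the simple roots {alpha_1, alpha_3, alpha_5} form a chain of 3 nodes with a double edge at one end; the terminal node there is the unique long simple root (C_3), and {alpha_2, alpha_4, alpha_6, alpha_7} form a chain of 4 nodes with a double edge between the middle two (F_4). A semisimple Lie algebra decomposes uniquely as the direct sum of simple ideals, one per connected component of its Dynkin diagram, so g ≅ C_3 ⊕ F_4 (dimension 21 + 52 = 73).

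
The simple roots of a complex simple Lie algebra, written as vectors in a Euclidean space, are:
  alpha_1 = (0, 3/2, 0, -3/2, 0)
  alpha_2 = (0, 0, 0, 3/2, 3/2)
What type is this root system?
Compute the Cartan integers a_ij = 2(alpha_i, alpha_j)/(alpha_j, alpha_j); the resulting 2x2 Cartan matrix is
[[2, -1], [-1, 2]].
All simple roots have the same length, so the diagram is simply laced. The associated Dynkin diagram is a chain of 2 nodes with single edges (A_2), so the type is A_2 (the algebra sl(3)).

A_2 (sl(3))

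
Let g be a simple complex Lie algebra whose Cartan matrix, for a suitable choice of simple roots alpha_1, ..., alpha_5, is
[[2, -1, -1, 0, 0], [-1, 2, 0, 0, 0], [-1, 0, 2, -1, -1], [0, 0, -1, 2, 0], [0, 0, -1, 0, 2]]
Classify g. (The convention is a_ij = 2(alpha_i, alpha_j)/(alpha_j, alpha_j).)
type D_5

The matrix has rank 5 with 2's on the diagonal. Reading the off-diagonal entries as Dynkin edges (a single edge where a_ij = a_ji = -1; a double or triple edge where a_ij * a_ji = 2 or 3), the diagram is a chain of 3 nodes with a fork of two nodes at one end (D_5). One simple-root ordering that puts it in standard form is (alpha_2, alpha_1, alpha_3, alpha_4, alpha_5). So the algebra is type D_5, i.e. so(10).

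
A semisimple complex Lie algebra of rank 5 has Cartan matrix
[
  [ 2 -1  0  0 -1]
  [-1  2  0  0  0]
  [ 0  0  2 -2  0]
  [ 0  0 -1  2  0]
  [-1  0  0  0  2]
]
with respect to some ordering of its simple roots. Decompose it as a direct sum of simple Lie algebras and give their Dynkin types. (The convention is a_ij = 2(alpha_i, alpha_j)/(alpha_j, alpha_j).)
A3 + B2

The diagram associated to this matrix has two connected components: the simple roots {alpha_1, alpha_2, alpha_5} form a chain of 3 nodes with single edges (A_3), and {alpha_3, alpha_4} form a chain of 2 nodes with a double edge at one end; the terminal node there is the unique short simple root (B_2). A semisimple Lie algebra decomposes uniquely as the direct sum of simple ideals, one per connected component of its Dynkin diagram, so g ≅ A_3 ⊕ B_2 (dimension 15 + 10 = 25).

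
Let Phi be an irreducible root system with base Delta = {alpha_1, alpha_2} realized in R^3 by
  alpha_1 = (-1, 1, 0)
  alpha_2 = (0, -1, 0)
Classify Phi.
Compute the Cartan integers a_ij = 2(alpha_i, alpha_j)/(alpha_j, alpha_j); the resulting 2x2 Cartan matrix is
[[2, -2], [-1, 2]].
The roots have two lengths (squared-length ratio 2:1); the short ones are alpha_{2}. The associated Dynkin diagram is a chain of 2 nodes with a double edge at one end; the terminal node there is the unique short simple root (B_2), so the type is B_2 (the algebra so(5)).

B2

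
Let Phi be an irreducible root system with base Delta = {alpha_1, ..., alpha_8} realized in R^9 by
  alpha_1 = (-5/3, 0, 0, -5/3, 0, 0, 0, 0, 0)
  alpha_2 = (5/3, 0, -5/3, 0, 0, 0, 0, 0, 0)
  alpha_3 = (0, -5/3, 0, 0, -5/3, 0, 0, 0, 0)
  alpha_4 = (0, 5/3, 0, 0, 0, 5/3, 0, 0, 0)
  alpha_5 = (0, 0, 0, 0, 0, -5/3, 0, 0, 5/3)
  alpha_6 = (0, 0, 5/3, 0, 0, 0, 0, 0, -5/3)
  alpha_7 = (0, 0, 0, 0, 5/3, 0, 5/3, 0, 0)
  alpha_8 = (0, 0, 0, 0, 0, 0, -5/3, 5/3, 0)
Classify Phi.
Compute the Cartan integers a_ij = 2(alpha_i, alpha_j)/(alpha_j, alpha_j); the resulting 8x8 Cartan matrix is
[[2, -1, 0, 0, 0, 0, 0, 0], [-1, 2, 0, 0, 0, -1, 0, 0], [0, 0, 2, -1, 0, 0, -1, 0], [0, 0, -1, 2, -1, 0, 0, 0], [0, 0, 0, -1, 2, -1, 0, 0], [0, -1, 0, 0, -1, 2, 0, 0], [0, 0, -1, 0, 0, 0, 2, -1], [0, 0, 0, 0, 0, 0, -1, 2]].
All simple roots have the same length, so the diagram is simply laced. The associated Dynkin diagram is a chain of 8 nodes with single edges (A_8), so the type is A_8 (the algebra sl(9)).

A8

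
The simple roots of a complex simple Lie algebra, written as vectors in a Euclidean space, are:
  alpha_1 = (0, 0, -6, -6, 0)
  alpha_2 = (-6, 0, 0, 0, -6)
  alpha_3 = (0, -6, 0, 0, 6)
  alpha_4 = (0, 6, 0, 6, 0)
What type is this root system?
Compute the Cartan integers a_ij = 2(alpha_i, alpha_j)/(alpha_j, alpha_j); the resulting 4x4 Cartan matrix is
[[2, 0, 0, -1], [0, 2, -1, 0], [0, -1, 2, -1], [-1, 0, -1, 2]].
All simple roots have the same length, so the diagram is simply laced. The associated Dynkin diagram is a chain of 4 nodes with single edges (A_4), so the type is A_4 (the algebra sl(5)).

A_4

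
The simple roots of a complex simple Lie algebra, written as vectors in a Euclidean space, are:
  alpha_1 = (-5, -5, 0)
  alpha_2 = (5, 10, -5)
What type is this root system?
type G_2

Compute the Cartan integers a_ij = 2(alpha_i, alpha_j)/(alpha_j, alpha_j); the resulting 2x2 Cartan matrix is
[[2, -1], [-3, 2]].
The roots have two lengths (squared-length ratio 3:1); the short ones are alpha_{1}. The associated Dynkin diagram is two nodes joined by a triple edge (G_2), so the type is G_2.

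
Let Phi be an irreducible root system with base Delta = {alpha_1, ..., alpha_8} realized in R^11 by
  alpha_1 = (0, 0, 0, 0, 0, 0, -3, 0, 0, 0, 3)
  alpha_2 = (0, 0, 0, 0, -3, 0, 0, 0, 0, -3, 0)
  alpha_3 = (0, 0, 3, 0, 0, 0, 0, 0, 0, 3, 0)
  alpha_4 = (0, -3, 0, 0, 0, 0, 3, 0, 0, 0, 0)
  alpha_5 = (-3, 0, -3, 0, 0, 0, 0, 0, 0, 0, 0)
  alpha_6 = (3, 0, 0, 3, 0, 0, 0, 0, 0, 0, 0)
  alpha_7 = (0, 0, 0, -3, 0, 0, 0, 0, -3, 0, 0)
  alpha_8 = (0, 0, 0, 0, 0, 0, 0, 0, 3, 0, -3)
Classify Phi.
A8

Compute the Cartan integers a_ij = 2(alpha_i, alpha_j)/(alpha_j, alpha_j); the resulting 8x8 Cartan matrix is
[[2, 0, 0, -1, 0, 0, 0, -1], [0, 2, -1, 0, 0, 0, 0, 0], [0, -1, 2, 0, -1, 0, 0, 0], [-1, 0, 0, 2, 0, 0, 0, 0], [0, 0, -1, 0, 2, -1, 0, 0], [0, 0, 0, 0, -1, 2, -1, 0], [0, 0, 0, 0, 0, -1, 2, -1], [-1, 0, 0, 0, 0, 0, -1, 2]].
All simple roots have the same length, so the diagram is simply laced. The associated Dynkin diagram is a chain of 8 nodes with single edges (A_8), so the type is A_8 (the algebra sl(9)).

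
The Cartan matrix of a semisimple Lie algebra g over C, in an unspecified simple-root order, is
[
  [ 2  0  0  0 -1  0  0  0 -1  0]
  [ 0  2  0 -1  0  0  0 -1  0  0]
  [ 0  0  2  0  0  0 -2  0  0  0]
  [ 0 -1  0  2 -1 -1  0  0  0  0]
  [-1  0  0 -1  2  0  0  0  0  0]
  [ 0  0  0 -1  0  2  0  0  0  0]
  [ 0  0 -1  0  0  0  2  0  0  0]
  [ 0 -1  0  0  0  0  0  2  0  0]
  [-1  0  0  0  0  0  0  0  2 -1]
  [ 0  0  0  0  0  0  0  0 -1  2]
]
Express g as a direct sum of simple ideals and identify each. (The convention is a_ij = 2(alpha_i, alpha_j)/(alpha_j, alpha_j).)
The diagram associated to this matrix has two connected components: the simple roots {alpha_3, alpha_7} form a chain of 2 nodes with a double edge at one end; the terminal node there is the unique short simple root (B_2), and {alpha_1, alpha_2, alpha_4, alpha_5, alpha_6, alpha_8, alpha_9, alpha_10} form a chain of 7 nodes with one extra node attached to the third node from one end (E_8). A semisimple Lie algebra decomposes uniquely as the direct sum of simple ideals, one per connected component of its Dynkin diagram, so g ≅ B_2 ⊕ E_8 (dimension 10 + 248 = 258).

type B_2 ⊕ type E_8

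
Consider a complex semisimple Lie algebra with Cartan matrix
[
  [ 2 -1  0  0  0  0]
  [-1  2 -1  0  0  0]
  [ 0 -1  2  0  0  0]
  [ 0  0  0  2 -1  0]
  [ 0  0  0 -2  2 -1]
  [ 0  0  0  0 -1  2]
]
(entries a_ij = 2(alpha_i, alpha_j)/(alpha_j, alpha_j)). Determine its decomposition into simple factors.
type A_3 + type B_3

The diagram associated to this matrix has two connected components: the simple roots {alpha_1, alpha_2, alpha_3} form a chain of 3 nodes with single edges (A_3), and {alpha_4, alpha_5, alpha_6} form a chain of 3 nodes with a double edge at one end; the terminal node there is the unique short simple root (B_3). A semisimple Lie algebra decomposes uniquely as the direct sum of simple ideals, one per connected component of its Dynkin diagram, so g ≅ A_3 ⊕ B_3 (dimension 15 + 21 = 36).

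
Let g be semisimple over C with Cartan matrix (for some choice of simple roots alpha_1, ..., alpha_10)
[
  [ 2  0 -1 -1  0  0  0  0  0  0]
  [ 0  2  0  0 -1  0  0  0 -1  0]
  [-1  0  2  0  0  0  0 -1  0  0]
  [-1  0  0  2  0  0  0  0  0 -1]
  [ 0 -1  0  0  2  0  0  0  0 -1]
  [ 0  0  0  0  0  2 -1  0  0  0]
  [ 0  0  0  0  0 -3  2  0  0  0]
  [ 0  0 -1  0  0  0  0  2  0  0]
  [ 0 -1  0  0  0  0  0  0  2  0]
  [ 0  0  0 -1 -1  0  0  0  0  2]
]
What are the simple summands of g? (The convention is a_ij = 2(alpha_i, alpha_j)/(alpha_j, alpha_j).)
A_8 (sl(9)) + G_2

The diagram associated to this matrix has two connected components: the simple roots {alpha_1, alpha_2, alpha_3, alpha_4, alpha_5, alpha_8, alpha_9, alpha_10} form a chain of 8 nodes with single edges (A_8), and {alpha_6, alpha_7} form two nodes joined by a triple edge (G_2). A semisimple Lie algebra decomposes uniquely as the direct sum of simple ideals, one per connected component of its Dynkin diagram, so g ≅ A_8 ⊕ G_2 (dimension 80 + 14 = 94).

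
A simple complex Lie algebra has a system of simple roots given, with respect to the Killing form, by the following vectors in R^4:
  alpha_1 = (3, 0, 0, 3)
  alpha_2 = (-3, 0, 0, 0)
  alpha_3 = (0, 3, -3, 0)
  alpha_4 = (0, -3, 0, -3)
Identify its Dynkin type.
B_4 (so(9))

Compute the Cartan integers a_ij = 2(alpha_i, alpha_j)/(alpha_j, alpha_j); the resulting 4x4 Cartan matrix is
[[2, -2, 0, -1], [-1, 2, 0, 0], [0, 0, 2, -1], [-1, 0, -1, 2]].
The roots have two lengths (squared-length ratio 2:1); the short ones are alpha_{2}. The associated Dynkin diagram is a chain of 4 nodes with a double edge at one end; the terminal node there is the unique short simple root (B_4), so the type is B_4 (the algebra so(9)).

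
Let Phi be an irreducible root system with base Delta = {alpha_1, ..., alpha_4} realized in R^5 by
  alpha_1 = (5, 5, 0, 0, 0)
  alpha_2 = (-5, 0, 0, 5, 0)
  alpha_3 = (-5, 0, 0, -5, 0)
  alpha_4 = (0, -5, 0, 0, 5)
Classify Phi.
Compute the Cartan integers a_ij = 2(alpha_i, alpha_j)/(alpha_j, alpha_j); the resulting 4x4 Cartan matrix is
[[2, -1, -1, -1], [-1, 2, 0, 0], [-1, 0, 2, 0], [-1, 0, 0, 2]].
All simple roots have the same length, so the diagram is simply laced. The associated Dynkin diagram is a chain of 2 nodes with a fork of two nodes at one end (D_4), so the type is D_4 (the algebra so(8)).

D_4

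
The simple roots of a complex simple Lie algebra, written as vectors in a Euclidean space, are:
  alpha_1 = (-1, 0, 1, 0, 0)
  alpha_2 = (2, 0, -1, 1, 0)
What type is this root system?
G2

Compute the Cartan integers a_ij = 2(alpha_i, alpha_j)/(alpha_j, alpha_j); the resulting 2x2 Cartan matrix is
[[2, -1], [-3, 2]].
The roots have two lengths (squared-length ratio 3:1); the short ones are alpha_{1}. The associated Dynkin diagram is two nodes joined by a triple edge (G_2), so the type is G_2.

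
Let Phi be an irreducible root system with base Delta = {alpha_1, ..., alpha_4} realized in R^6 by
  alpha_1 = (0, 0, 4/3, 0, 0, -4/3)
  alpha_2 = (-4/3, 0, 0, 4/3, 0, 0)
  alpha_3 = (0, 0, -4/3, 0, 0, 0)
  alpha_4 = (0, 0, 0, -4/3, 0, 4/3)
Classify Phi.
Compute the Cartan integers a_ij = 2(alpha_i, alpha_j)/(alpha_j, alpha_j); the resulting 4x4 Cartan matrix is
[[2, 0, -2, -1], [0, 2, 0, -1], [-1, 0, 2, 0], [-1, -1, 0, 2]].
The roots have two lengths (squared-length ratio 2:1); the short ones are alpha_{3}. The associated Dynkin diagram is a chain of 4 nodes with a double edge at one end; the terminal node there is the unique short simple root (B_4), so the type is B_4 (the algebra so(9)).

type B_4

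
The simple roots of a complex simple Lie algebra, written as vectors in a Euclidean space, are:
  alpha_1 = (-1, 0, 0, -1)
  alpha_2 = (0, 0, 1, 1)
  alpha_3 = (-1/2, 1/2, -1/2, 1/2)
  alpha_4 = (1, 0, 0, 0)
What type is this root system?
Compute the Cartan integers a_ij = 2(alpha_i, alpha_j)/(alpha_j, alpha_j); the resulting 4x4 Cartan matrix is
[[2, -1, 0, -2], [-1, 2, 0, 0], [0, 0, 2, -1], [-1, 0, -1, 2]].
The roots have two lengths (squared-length ratio 2:1); the short ones are alpha_{3,4}. The associated Dynkin diagram is a chain of 4 nodes with a double edge between the middle two (F_4), so the type is F_4.

type F_4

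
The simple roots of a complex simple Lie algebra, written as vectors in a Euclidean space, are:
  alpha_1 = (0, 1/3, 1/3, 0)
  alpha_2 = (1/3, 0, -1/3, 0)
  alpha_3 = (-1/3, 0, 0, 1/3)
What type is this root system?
type A_3

Compute the Cartan integers a_ij = 2(alpha_i, alpha_j)/(alpha_j, alpha_j); the resulting 3x3 Cartan matrix is
[[2, -1, 0], [-1, 2, -1], [0, -1, 2]].
All simple roots have the same length, so the diagram is simply laced. The associated Dynkin diagram is a chain of 3 nodes with single edges (A_3), so the type is A_3 (the algebra sl(4)).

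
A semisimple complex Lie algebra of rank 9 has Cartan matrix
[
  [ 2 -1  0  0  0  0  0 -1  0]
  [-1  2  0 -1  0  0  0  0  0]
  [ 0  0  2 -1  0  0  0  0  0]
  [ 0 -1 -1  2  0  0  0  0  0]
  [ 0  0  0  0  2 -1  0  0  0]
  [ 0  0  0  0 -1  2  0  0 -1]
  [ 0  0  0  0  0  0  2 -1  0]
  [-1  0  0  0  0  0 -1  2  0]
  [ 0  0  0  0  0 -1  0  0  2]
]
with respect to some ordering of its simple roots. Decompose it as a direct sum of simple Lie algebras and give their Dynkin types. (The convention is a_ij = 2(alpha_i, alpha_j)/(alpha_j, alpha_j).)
A_3 ⊕ A_6

The diagram associated to this matrix has two connected components: the simple roots {alpha_5, alpha_6, alpha_9} form a chain of 3 nodes with single edges (A_3), and {alpha_1, alpha_2, alpha_3, alpha_4, alpha_7, alpha_8} form a chain of 6 nodes with single edges (A_6). A semisimple Lie algebra decomposes uniquely as the direct sum of simple ideals, one per connected component of its Dynkin diagram, so g ≅ A_3 ⊕ A_6 (dimension 15 + 48 = 63).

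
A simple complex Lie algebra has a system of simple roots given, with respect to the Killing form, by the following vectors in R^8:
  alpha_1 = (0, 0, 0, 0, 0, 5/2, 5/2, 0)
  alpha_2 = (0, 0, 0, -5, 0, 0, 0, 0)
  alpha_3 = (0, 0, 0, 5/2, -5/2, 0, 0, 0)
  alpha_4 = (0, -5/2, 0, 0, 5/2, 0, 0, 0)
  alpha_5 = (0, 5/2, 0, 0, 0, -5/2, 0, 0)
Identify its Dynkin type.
Compute the Cartan integers a_ij = 2(alpha_i, alpha_j)/(alpha_j, alpha_j); the resulting 5x5 Cartan matrix is
[[2, 0, 0, 0, -1], [0, 2, -2, 0, 0], [0, -1, 2, -1, 0], [0, 0, -1, 2, -1], [-1, 0, 0, -1, 2]].
The roots have two lengths (squared-length ratio 2:1); the short ones are alpha_{1,3,4,5}. The associated Dynkin diagram is a chain of 5 nodes with a double edge at one end; the terminal node there is the unique long simple root (C_5), so the type is C_5 (the algebra sp(10)).

C5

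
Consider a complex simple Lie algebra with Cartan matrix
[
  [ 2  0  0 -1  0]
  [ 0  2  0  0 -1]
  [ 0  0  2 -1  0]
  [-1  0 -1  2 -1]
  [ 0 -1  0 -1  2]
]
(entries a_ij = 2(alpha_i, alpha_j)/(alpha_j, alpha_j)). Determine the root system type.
The matrix has rank 5 with 2's on the diagonal. Reading the off-diagonal entries as Dynkin edges (a single edge where a_ij = a_ji = -1; a double or triple edge where a_ij * a_ji = 2 or 3), the diagram is a chain of 3 nodes with a fork of two nodes at one end (D_5). One simple-root ordering that puts it in standard form is (alpha_2, alpha_5, alpha_4, alpha_1, alpha_3). So the algebra is type D_5, i.e. so(10).

type D_5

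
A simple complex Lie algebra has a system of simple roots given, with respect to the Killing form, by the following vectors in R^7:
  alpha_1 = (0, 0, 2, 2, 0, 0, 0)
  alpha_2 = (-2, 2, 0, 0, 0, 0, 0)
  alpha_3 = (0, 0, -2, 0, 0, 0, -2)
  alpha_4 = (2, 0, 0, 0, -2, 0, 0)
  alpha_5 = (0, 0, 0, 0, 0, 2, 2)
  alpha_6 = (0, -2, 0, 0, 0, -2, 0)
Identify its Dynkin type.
A_6

Compute the Cartan integers a_ij = 2(alpha_i, alpha_j)/(alpha_j, alpha_j); the resulting 6x6 Cartan matrix is
[[2, 0, -1, 0, 0, 0], [0, 2, 0, -1, 0, -1], [-1, 0, 2, 0, -1, 0], [0, -1, 0, 2, 0, 0], [0, 0, -1, 0, 2, -1], [0, -1, 0, 0, -1, 2]].
All simple roots have the same length, so the diagram is simply laced. The associated Dynkin diagram is a chain of 6 nodes with single edges (A_6), so the type is A_6 (the algebra sl(7)).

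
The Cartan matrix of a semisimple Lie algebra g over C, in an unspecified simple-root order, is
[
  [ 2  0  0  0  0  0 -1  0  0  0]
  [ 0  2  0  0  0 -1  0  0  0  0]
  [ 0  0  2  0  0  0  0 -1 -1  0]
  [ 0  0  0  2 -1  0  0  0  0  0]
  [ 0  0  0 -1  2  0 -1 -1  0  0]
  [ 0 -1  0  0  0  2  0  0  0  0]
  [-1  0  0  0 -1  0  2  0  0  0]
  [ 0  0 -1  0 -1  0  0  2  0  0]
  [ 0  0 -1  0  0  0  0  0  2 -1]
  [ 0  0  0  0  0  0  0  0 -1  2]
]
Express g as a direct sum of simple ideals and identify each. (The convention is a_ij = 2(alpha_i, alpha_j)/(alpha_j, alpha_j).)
A2 ⊕ E8

The diagram associated to this matrix has two connected components: the simple roots {alpha_2, alpha_6} form a chain of 2 nodes with single edges (A_2), and {alpha_1, alpha_3, alpha_4, alpha_5, alpha_7, alpha_8, alpha_9, alpha_10} form a chain of 7 nodes with one extra node attached to the third node from one end (E_8). A semisimple Lie algebra decomposes uniquely as the direct sum of simple ideals, one per connected component of its Dynkin diagram, so g ≅ A_2 ⊕ E_8 (dimension 8 + 248 = 256).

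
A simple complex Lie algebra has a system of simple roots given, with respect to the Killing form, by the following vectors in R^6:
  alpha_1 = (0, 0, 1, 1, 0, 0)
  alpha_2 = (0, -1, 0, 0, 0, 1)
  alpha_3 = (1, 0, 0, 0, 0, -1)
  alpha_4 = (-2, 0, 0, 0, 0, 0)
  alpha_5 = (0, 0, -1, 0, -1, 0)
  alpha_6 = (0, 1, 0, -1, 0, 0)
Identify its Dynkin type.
Compute the Cartan integers a_ij = 2(alpha_i, alpha_j)/(alpha_j, alpha_j); the resulting 6x6 Cartan matrix is
[[2, 0, 0, 0, -1, -1], [0, 2, -1, 0, 0, -1], [0, -1, 2, -1, 0, 0], [0, 0, -2, 2, 0, 0], [-1, 0, 0, 0, 2, 0], [-1, -1, 0, 0, 0, 2]].
The roots have two lengths (squared-length ratio 2:1); the short ones are alpha_{1,2,3,5,6}. The associated Dynkin diagram is a chain of 6 nodes with a double edge at one end; the terminal node there is the unique long simple root (C_6), so the type is C_6 (the algebra sp(12)).

type C_6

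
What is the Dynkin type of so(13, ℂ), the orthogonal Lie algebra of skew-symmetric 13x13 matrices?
This is so(13) with 13 odd, which has dimension 13(13-1)/2 = 78 and rank (13-1)/2 = 6. In the classification of classical Lie algebras, the orthogonal algebra so(2n+1) in an odd number of variables has type B_n; here n = 6, so the Dynkin diagram is a chain of 6 nodes with a double edge at one end; the terminal node there is the unique short simple root (B_6). Hence the type is B_6.

B_6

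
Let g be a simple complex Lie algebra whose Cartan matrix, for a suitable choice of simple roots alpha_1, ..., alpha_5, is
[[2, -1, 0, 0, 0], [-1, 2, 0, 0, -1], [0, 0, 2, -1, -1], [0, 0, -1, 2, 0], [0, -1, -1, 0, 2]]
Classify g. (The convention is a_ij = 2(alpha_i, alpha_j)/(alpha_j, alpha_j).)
A_5 (sl(6))

The matrix has rank 5 with 2's on the diagonal. Reading the off-diagonal entries as Dynkin edges (a single edge where a_ij = a_ji = -1; a double or triple edge where a_ij * a_ji = 2 or 3), the diagram is a chain of 5 nodes with single edges (A_5). One simple-root ordering that puts it in standard form is (alpha_4, alpha_3, alpha_5, alpha_2, alpha_1). So the algebra is type A_5, i.e. sl(6).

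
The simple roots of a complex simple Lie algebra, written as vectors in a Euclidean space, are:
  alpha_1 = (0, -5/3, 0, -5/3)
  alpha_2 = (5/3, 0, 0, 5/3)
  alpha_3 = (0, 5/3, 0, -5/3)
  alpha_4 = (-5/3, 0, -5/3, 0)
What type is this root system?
D_4 (so(8))

Compute the Cartan integers a_ij = 2(alpha_i, alpha_j)/(alpha_j, alpha_j); the resulting 4x4 Cartan matrix is
[[2, -1, 0, 0], [-1, 2, -1, -1], [0, -1, 2, 0], [0, -1, 0, 2]].
All simple roots have the same length, so the diagram is simply laced. The associated Dynkin diagram is a chain of 2 nodes with a fork of two nodes at one end (D_4), so the type is D_4 (the algebra so(8)).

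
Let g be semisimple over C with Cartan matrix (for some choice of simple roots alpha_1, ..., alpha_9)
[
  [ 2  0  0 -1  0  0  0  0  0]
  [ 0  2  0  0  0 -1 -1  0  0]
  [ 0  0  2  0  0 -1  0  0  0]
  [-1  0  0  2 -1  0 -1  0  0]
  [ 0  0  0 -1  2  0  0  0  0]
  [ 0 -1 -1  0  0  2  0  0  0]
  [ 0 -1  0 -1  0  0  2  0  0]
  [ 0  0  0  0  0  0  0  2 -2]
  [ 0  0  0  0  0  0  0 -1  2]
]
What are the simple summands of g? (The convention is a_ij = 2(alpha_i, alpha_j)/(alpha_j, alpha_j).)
The diagram associated to this matrix has two connected components: the simple roots {alpha_8, alpha_9} form a chain of 2 nodes with a double edge at one end; the terminal node there is the unique short simple root (B_2), and {alpha_1, alpha_2, alpha_3, alpha_4, alpha_5, alpha_6, alpha_7} form a chain of 5 nodes with a fork of two nodes at one end (D_7). A semisimple Lie algebra decomposes uniquely as the direct sum of simple ideals, one per connected component of its Dynkin diagram, so g ≅ B_2 ⊕ D_7 (dimension 10 + 91 = 101).

B2 ⊕ D7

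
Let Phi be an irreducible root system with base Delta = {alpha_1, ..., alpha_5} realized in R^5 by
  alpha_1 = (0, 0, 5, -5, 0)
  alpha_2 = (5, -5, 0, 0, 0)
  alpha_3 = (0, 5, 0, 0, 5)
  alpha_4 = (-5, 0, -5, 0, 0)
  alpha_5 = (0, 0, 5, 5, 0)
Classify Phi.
D_5

Compute the Cartan integers a_ij = 2(alpha_i, alpha_j)/(alpha_j, alpha_j); the resulting 5x5 Cartan matrix is
[[2, 0, 0, -1, 0], [0, 2, -1, -1, 0], [0, -1, 2, 0, 0], [-1, -1, 0, 2, -1], [0, 0, 0, -1, 2]].
All simple roots have the same length, so the diagram is simply laced. The associated Dynkin diagram is a chain of 3 nodes with a fork of two nodes at one end (D_5), so the type is D_5 (the algebra so(10)).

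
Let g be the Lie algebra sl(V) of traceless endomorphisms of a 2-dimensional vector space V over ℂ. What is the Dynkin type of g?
A1

This is sl(2), which has dimension 2^2 - 1 = 3 and rank 2 - 1 = 1 (a Cartan subalgebra is the diagonal traceless matrices). In the classification of classical Lie algebras, the special linear algebra sl(n+1) has type A_n; here n = 1, so the Dynkin diagram is a chain of 1 nodes with single edges (A_1). Hence the type is A_1.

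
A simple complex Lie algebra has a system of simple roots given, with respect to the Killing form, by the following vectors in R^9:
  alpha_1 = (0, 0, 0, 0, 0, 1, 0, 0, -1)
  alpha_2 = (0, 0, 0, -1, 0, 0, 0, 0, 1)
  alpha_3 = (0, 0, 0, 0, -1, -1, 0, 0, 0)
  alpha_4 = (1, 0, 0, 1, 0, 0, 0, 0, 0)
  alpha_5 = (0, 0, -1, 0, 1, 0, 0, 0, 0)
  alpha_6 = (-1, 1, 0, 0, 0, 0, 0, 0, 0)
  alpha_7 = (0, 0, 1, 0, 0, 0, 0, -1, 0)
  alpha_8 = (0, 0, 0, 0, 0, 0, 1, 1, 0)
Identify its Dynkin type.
Compute the Cartan integers a_ij = 2(alpha_i, alpha_j)/(alpha_j, alpha_j); the resulting 8x8 Cartan matrix is
[[2, -1, -1, 0, 0, 0, 0, 0], [-1, 2, 0, -1, 0, 0, 0, 0], [-1, 0, 2, 0, -1, 0, 0, 0], [0, -1, 0, 2, 0, -1, 0, 0], [0, 0, -1, 0, 2, 0, -1, 0], [0, 0, 0, -1, 0, 2, 0, 0], [0, 0, 0, 0, -1, 0, 2, -1], [0, 0, 0, 0, 0, 0, -1, 2]].
All simple roots have the same length, so the diagram is simply laced. The associated Dynkin diagram is a chain of 8 nodes with single edges (A_8), so the type is A_8 (the algebra sl(9)).

type A_8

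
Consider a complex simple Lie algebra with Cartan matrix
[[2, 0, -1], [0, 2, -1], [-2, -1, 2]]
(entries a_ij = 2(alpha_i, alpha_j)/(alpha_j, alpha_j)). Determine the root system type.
type B_3

The matrix has rank 3 with 2's on the diagonal. Reading the off-diagonal entries as Dynkin edges (a single edge where a_ij = a_ji = -1; a double or triple edge where a_ij * a_ji = 2 or 3), the diagram is a chain of 3 nodes with a double edge at one end; the terminal node there is the unique short simple root (B_3). One simple-root ordering that puts it in standard form is (alpha_2, alpha_3, alpha_1). So the algebra is type B_3, i.e. so(7).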